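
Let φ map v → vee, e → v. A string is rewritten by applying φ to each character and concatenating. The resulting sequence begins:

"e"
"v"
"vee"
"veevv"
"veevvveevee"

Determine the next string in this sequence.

veevvveeveeveevvveevv

Apply φ to veevvveevee symbol by symbol: v→vee, e→v, e→v, v→vee, v→vee, v→vee, e→v, e→v, v→vee, e→v, e→v; joined: vee v v vee vee vee v v vee v v.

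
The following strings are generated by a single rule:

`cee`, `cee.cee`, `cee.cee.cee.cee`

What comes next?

cee.cee.cee.cee.cee.cee.cee.cee

Each string is two copies of the previous one joined by '.'.
So the next term is two copies of cee.cee.cee.cee with '.' between the halves.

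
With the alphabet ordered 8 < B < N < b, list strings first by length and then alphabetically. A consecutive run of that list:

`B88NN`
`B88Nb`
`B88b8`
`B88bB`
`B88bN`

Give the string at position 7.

Continuing the enumeration 2 steps past B88bN: B88bN → B88bb → (answer).

B8B88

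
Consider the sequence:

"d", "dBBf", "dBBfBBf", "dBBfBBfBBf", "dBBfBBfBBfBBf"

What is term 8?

dBBfBBfBBfBBfBBfBBfBBf

Every step adds BBf to the end: s(k+1) = s(k)·BBf.
From dBBfBBfBBfBBf, 3 further steps: dBBfBBfBBfBBf → dBBfBBfBBfBBfBBf → dBBfBBfBBfBBfBBfBBf → (answer).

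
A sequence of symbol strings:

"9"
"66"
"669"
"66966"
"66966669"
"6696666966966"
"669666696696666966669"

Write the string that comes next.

This is a Fibonacci-style word recurrence s(k) = s(k−1)·s(k−2): e.g. 66·9 = 669.
The next term joins 669666696696666966669 and 6696666966966.

6696666966966669666696696666966966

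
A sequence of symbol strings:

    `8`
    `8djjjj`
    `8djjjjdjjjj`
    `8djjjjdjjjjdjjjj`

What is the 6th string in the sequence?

Every step adds djjjj to the end: s(k+1) = s(k)·djjjj.
From 8djjjjdjjjjdjjjj, 2 further steps: 8djjjjdjjjjdjjjj → 8djjjjdjjjjdjjjjdjjjj → (answer).

8djjjjdjjjjdjjjjdjjjjdjjjj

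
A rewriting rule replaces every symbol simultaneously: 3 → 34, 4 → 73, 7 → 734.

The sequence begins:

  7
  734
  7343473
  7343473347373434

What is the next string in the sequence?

734347334737343434737343473434733473

φ(7343473347373434) expands symbol-by-symbol to 734 34 73 34 73 734 34 34 73 734 34 734 34 73 34 73; joining the 16 pieces gives the next term.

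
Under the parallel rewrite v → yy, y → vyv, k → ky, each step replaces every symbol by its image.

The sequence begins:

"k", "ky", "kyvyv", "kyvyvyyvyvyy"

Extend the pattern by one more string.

kyvyvyyvyvyyvyvvyvyyvyvyyvyvvyv

Apply φ to kyvyvyyvyvyy symbol by symbol: k→ky, y→vyv, v→yy, y→vyv, v→yy, y→vyv, y→vyv, v→yy, y→vyv, v→yy, y→vyv, y→vyv; joined: ky vyv yy vyv yy vyv vyv yy vyv yy vyv vyv.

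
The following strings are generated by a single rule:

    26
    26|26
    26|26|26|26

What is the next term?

Every step duplicates the string with '|' between the halves.
Doubling 26|26|26|26 with '|' between the halves:

26|26|26|26|26|26|26|26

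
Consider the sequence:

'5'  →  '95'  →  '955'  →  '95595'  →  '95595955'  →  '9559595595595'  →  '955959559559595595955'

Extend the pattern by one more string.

This is a Fibonacci-style word recurrence s(k) = s(k−1)·s(k−2): e.g. 95·5 = 955.
Continuing: 955959559559595595955 · 9559595595595 gives term 8.

9559595595595955959559559595595595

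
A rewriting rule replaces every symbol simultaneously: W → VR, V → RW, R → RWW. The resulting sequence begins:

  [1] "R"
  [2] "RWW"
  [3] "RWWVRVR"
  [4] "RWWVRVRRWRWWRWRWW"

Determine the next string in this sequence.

Rewriting the 17 symbols of RWWVRVRRWRWWRWRWW one by one yields RWW VR VR RW RWW RW RWW RWW VR RWW VR VR RWW VR RWW VR VR; concatenated:

RWWVRVRRWRWWRWRWWRWWVRRWWVRVRRWWVRRWWVRVR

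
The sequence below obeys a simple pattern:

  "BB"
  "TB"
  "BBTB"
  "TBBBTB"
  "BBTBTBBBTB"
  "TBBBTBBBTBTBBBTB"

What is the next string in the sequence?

This is a Fibonacci-style word recurrence s(k) = s(k−2)·s(k−1): e.g. BB·TB = BBTB.
Continuing: BBTBTBBBTB · TBBBTBBBTBTBBBTB gives term 7.

BBTBTBBBTBTBBBTBBBTBTBBBTB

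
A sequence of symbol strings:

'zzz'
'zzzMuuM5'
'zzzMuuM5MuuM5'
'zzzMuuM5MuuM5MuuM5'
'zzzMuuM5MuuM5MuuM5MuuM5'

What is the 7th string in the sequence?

zzzMuuM5MuuM5MuuM5MuuM5MuuM5MuuM5

The strings grow by a fixed suffix MuuM5 each time.
From zzzMuuM5MuuM5MuuM5MuuM5, 2 further steps: zzzMuuM5MuuM5MuuM5MuuM5 → zzzMuuM5MuuM5MuuM5MuuM5MuuM5 → (answer).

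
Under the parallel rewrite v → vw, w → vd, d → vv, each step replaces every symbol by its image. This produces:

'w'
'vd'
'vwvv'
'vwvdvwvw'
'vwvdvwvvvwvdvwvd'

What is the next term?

Applying the rule to each of the 16 symbols of vwvdvwvvvwvdvwvd gives the pieces vw vd vw vv vw vd vw vw vw vd vw vv vw vd vw vv, which concatenate to the answer.

vwvdvwvvvwvdvwvwvwvdvwvvvwvdvwvv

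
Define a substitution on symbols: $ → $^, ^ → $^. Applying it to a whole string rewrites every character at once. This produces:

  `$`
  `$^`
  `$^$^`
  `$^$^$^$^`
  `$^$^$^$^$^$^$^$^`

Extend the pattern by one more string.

Applying the rule to each of the 16 symbols of $^$^$^$^$^$^$^$^ gives the pieces $^ $^ $^ $^ $^ $^ $^ $^ $^ $^ $^ $^ $^ $^ $^ $^, which concatenate to the answer.

$^$^$^$^$^$^$^$^$^$^$^$^$^$^$^$^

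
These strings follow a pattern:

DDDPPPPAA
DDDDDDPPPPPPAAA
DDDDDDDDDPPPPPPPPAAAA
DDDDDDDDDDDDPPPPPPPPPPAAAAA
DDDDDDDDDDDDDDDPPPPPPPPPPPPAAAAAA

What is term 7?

DDDDDDDDDDDDDDDDDDDDDPPPPPPPPPPPPPPPPAAAAAAAA

Each string has the form D^{3n} P^{2n+2} A^{n+1} (n = 1, 2, …).
At n = 7 the blocks have lengths 21, 16, 8.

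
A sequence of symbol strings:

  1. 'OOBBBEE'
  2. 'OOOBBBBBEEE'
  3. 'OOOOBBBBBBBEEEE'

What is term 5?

OOOOOOBBBBBBBBBBBEEEEEE

The n-th term is n+1 O's then 2n+1 B's then n+1 E's (n = 1, 2, …).
Setting n = 5 gives 6, 11, 6 characters in each block.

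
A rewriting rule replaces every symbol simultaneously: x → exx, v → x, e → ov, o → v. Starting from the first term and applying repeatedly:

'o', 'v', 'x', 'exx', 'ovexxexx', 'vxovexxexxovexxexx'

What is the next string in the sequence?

Applying the rule to each of the 18 symbols of vxovexxexxovexxexx gives the pieces x exx v x ov exx exx ov exx exx v x ov exx exx ov exx exx, which concatenate to the answer.

xexxvxovexxexxovexxexxvxovexxexxovexxexx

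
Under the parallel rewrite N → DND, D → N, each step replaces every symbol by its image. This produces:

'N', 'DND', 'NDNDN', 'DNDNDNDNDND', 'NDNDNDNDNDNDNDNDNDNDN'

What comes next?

DNDNDNDNDNDNDNDNDNDNDNDNDNDNDNDNDNDNDNDNDND

Applying the rule to each of the 21 symbols of NDNDNDNDNDNDNDNDNDNDN gives the pieces DND N DND N DND N DND N DND N DND N DND N DND N DND N DND N DND, which concatenate to the answer.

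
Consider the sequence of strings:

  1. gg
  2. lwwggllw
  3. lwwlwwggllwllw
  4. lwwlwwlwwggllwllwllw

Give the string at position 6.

lwwlwwlwwlwwlwwggllwllwllwllwllw

Every step adds lww to the front and llw to the end of the previous string.
From lwwlwwlwwggllwllwllw, 2 further steps: lwwlwwlwwggllwllwllw → lwwlwwlwwlwwggllwllwllwllw → (answer).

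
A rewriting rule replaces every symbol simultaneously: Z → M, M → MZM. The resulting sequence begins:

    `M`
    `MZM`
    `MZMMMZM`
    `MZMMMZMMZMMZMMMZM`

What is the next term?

Replace each of the 17 characters of MZMMMZMMZMMZMMMZM in place — MZM M MZM MZM MZM M MZM MZM M MZM MZM M MZM MZM MZM M MZM — and concatenate.

MZMMMZMMZMMZMMMZMMZMMMZMMZMMMZMMZMMZMMMZM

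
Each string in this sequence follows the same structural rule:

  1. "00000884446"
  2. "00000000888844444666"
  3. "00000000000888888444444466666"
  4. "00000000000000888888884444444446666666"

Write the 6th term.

Each string has the form 0^{3n+2} 8^{2n} 4^{2n+1} 6^{2n-1} (n = 1, 2, …).
At n = 6 the blocks have lengths 20, 12, 13, 11.

00000000000000000000888888888888444444444444466666666666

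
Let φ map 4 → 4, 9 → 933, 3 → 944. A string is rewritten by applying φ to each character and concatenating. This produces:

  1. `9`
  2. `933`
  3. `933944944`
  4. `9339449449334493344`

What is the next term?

Applying the rule to each of the 19 symbols of 9339449449334493344 gives the pieces 933 944 944 933 4 4 933 4 4 933 944 944 4 4 933 944 944 4 4, which concatenate to the answer.

93394494493344933449339449444493394494444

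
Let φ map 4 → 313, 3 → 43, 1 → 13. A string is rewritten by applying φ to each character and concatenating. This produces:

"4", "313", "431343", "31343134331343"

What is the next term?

Rewriting the 14 symbols of 31343134331343 one by one yields 43 13 43 313 43 13 43 313 43 43 13 43 313 43; concatenated:

4313433134313433134343134331343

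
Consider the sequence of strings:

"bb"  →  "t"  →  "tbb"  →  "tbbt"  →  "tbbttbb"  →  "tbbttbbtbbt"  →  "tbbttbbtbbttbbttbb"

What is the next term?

tbbttbbtbbttbbttbbtbbttbbtbbt

This is a Fibonacci-style word recurrence s(k) = s(k−1)·s(k−2): e.g. t·bb = tbb.
Continuing: tbbttbbtbbttbbttbb · tbbttbbtbbt gives term 8.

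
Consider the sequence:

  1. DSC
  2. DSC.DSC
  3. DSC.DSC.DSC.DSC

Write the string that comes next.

Each string is two copies of the previous one joined by '.'.
One more doubling of DSC.DSC.DSC.DSC gives the answer.

DSC.DSC.DSC.DSC.DSC.DSC.DSC.DSC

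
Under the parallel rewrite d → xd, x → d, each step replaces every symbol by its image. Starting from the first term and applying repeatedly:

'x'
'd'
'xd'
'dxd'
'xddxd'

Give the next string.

Apply φ to xddxd symbol by symbol: x→d, d→xd, d→xd, x→d, d→xd; joined: d xd xd d xd.

dxdxddxd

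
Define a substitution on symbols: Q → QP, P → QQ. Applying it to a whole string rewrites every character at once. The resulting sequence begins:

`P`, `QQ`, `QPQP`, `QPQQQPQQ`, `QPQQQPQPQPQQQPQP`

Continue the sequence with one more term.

QPQQQPQPQPQQQPQQQPQQQPQPQPQQQPQQ

Applying the rule to each of the 16 symbols of QPQQQPQPQPQQQPQP gives the pieces QP QQ QP QP QP QQ QP QQ QP QQ QP QP QP QQ QP QQ, which concatenate to the answer.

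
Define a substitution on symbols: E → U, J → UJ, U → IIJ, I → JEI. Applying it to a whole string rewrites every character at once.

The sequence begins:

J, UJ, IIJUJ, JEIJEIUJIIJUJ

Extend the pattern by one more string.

φ(JEIJEIUJIIJUJ) expands symbol-by-symbol to UJ U JEI UJ U JEI IIJ UJ JEI JEI UJ IIJ UJ; joining the 13 pieces gives the next term.

UJUJEIUJUJEIIIJUJJEIJEIUJIIJUJ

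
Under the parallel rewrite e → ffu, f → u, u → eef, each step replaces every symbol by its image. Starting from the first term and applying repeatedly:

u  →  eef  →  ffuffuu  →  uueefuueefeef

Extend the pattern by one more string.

Rewriting the 13 symbols of uueefuueefeef one by one yields eef eef ffu ffu u eef eef ffu ffu u ffu ffu u; concatenated:

eefeefffuffuueefeefffuffuuffuffuu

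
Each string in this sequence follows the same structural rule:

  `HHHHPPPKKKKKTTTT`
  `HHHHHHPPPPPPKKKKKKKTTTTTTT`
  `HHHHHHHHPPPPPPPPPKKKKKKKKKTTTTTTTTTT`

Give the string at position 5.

Term n consists of 2n+2 H's, followed by 3n P's, followed by 2n+3 K's, followed by 3n+1 T's (n = 1, 2, …).
At n = 5 the blocks have lengths 12, 15, 13, 16.

HHHHHHHHHHHHPPPPPPPPPPPPPPPKKKKKKKKKKKKKTTTTTTTTTTTTTTTT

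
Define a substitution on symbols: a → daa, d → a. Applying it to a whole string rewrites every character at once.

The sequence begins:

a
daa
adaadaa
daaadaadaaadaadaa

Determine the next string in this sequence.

adaadaadaaadaadaaadaadaadaaadaadaaadaadaa

Replace each of the 17 characters of daaadaadaaadaadaa in place — a daa daa daa a daa daa a daa daa daa a daa daa a daa daa — and concatenate.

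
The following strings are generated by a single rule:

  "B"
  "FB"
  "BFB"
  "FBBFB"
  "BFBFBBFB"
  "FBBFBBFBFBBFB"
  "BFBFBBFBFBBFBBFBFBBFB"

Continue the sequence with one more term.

FBBFBBFBFBBFBBFBFBBFBFBBFBBFBFBBFB

From term 3 onward, concatenate the second-to-last term with the last: B·FB = BFB, FB·BFB = FBBFB, …
So term 8 is FBBFBBFBFBBFB·BFBFBBFBFBBFBBFBFBBFB.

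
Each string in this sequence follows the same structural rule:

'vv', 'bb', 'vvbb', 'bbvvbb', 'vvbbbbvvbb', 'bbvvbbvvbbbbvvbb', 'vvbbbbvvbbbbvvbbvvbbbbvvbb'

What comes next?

Each term (from the third on) is the two preceding terms concatenated in order: term 3 = vv·bb = vvbb.
So term 8 is bbvvbbvvbbbbvvbb·vvbbbbvvbbbbvvbbvvbbbbvvbb.

bbvvbbvvbbbbvvbbvvbbbbvvbbbbvvbbvvbbbbvvbb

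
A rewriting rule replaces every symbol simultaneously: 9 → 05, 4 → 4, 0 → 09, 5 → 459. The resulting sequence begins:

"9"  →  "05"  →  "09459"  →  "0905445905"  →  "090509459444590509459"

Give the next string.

090509459090544590544445905094590905445905

Replace each of the 21 characters of 090509459444590509459 in place — 09 05 09 459 09 05 4 459 05 4 4 4 459 05 09 459 09 05 4 459 05 — and concatenate.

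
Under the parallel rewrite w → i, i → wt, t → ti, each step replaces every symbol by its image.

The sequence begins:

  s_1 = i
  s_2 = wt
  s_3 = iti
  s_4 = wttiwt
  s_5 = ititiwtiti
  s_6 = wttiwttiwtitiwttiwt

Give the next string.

Applying the rule to each of the 19 symbols of wttiwttiwtitiwttiwt gives the pieces i ti ti wt i ti ti wt i ti wt ti wt i ti ti wt i ti, which concatenate to the answer.

ititiwtititiwtitiwttiwtititiwtiti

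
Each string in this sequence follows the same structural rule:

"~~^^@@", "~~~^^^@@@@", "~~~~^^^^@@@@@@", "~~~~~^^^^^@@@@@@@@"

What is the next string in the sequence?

~~~~~~^^^^^^@@@@@@@@@@

Each string has the form ~^{n+1} ^^{n+1} @^{2n} (n = 1, 2, …).
For the next term, n = 5, so the run lengths are 6, 6, 10.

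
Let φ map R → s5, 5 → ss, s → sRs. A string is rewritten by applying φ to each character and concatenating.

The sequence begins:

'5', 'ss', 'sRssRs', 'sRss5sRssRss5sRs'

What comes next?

Replace each of the 16 characters of sRss5sRssRss5sRs in place — sRs s5 sRs sRs ss sRs s5 sRs sRs s5 sRs sRs ss sRs s5 sRs — and concatenate.

sRss5sRssRssssRss5sRssRss5sRssRssssRss5sRs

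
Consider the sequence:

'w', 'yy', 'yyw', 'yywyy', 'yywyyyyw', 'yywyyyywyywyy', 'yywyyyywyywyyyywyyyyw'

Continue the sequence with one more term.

Each term (from the third on) is the previous term followed by the one before it: term 3 = yy·w = yyw.
The next term joins yywyyyywyywyyyywyyyyw and yywyyyywyywyy.

yywyyyywyywyyyywyyyywyywyyyywyywyy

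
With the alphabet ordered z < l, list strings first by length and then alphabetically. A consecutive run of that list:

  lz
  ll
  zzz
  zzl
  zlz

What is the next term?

Find the rightmost character of zlz below l, bump it to the next letter, and reset everything to its right to z.

zll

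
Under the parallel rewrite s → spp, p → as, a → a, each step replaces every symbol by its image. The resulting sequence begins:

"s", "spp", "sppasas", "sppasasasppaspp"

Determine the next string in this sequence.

Replace each of the 15 characters of sppasasasppaspp in place — spp as as a spp a spp a spp as as a spp as as — and concatenate.

sppasasasppasppasppasasasppasas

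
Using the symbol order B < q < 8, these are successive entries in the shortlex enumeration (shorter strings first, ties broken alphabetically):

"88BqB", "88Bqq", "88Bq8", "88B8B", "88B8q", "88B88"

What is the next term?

88qBB

Find the rightmost character of 88B88 below 8, bump it to the next letter, and reset everything to its right to B.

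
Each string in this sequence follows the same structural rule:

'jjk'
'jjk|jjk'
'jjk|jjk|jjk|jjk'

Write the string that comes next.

jjk|jjk|jjk|jjk|jjk|jjk|jjk|jjk

Every step duplicates the string with '|' between the halves.
One more doubling of jjk|jjk|jjk|jjk gives the answer.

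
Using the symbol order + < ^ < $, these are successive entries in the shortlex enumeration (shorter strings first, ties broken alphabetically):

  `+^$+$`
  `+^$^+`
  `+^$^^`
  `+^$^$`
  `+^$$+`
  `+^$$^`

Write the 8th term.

+$+++

Stepping forward 2 times from +^$$^: +^$$^ → +^$$$, then the target.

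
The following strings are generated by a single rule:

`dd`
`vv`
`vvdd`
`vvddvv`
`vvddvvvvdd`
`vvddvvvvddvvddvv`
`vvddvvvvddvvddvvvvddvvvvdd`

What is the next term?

Each term (from the third on) is the previous term followed by the one before it: term 3 = vv·dd = vvdd.
So term 8 is vvddvvvvddvvddvvvvddvvvvdd·vvddvvvvddvvddvv.

vvddvvvvddvvddvvvvddvvvvddvvddvvvvddvvddvv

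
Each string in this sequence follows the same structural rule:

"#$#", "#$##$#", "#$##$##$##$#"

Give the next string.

s(k+1) = s(k)·s(k) — each term doubles the last.
So the next term is two copies of #$##$##$##$#.

#$##$##$##$##$##$##$##$#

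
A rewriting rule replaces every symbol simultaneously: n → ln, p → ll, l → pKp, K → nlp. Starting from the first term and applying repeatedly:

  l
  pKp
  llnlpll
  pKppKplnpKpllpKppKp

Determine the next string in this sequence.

llnlpllllnlpllpKplnllnlpllpKppKpllnlpllllnlpll

Replace each of the 19 characters of pKppKplnpKpllpKppKp in place — ll nlp ll ll nlp ll pKp ln ll nlp ll pKp pKp ll nlp ll ll nlp ll — and concatenate.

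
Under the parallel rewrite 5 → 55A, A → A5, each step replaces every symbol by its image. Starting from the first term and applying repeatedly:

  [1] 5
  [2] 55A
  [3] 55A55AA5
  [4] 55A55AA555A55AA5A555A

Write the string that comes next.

Rewriting the 21 symbols of 55A55AA555A55AA5A555A one by one yields 55A 55A A5 55A 55A A5 A5 55A 55A 55A A5 55A 55A A5 A5 55A A5 55A 55A 55A A5; concatenated:

55A55AA555A55AA5A555A55A55AA555A55AA5A555AA555A55A55AA5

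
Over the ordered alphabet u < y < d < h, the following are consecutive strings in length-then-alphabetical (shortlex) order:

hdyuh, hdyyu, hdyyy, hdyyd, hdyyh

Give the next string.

hdydu

Treat hdyyh as a base-4 numeral over the given alphabet and add one, carrying through any trailing h's.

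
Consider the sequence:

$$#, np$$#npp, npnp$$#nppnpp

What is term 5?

npnpnpnp$$#nppnppnppnpp

Each term wraps the previous one in np on the left and npp on the right.
From npnp$$#nppnpp, 2 further steps: npnp$$#nppnpp → npnpnp$$#nppnppnpp → (answer).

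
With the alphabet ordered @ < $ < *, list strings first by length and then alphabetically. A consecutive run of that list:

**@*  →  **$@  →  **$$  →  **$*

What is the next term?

***@

Find the rightmost character of **$* below *, bump it to the next letter, and reset everything to its right to @.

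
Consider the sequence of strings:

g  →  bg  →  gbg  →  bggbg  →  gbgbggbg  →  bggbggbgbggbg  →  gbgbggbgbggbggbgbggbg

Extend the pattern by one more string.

bggbggbgbggbggbgbggbgbggbggbgbggbg

This is a Fibonacci-style word recurrence s(k) = s(k−2)·s(k−1): e.g. g·bg = gbg.
So term 8 is bggbggbgbggbg·gbgbggbgbggbggbgbggbg.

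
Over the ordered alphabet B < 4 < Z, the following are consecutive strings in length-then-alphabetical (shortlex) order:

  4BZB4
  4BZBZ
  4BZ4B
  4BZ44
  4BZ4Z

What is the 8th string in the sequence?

Advancing 3 positions from 4BZ4Z through 4BZ4Z → 4BZZB → 4BZZ4 reaches term 8.

4BZZZ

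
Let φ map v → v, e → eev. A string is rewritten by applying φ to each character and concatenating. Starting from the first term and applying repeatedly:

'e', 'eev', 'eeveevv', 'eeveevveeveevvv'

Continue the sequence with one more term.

Replace each of the 15 characters of eeveevveeveevvv in place — eev eev v eev eev v v eev eev v eev eev v v v — and concatenate.

eeveevveeveevvveeveevveeveevvvv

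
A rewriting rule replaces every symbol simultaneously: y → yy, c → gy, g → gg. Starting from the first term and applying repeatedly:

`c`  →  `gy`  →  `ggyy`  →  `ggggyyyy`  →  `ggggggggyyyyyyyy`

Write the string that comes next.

φ(ggggggggyyyyyyyy) expands symbol-by-symbol to gg gg gg gg gg gg gg gg yy yy yy yy yy yy yy yy; joining the 16 pieces gives the next term.

ggggggggggggggggyyyyyyyyyyyyyyyy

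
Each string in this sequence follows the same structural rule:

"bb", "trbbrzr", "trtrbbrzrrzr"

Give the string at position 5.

trtrtrtrbbrzrrzrrzrrzr

Each term wraps the previous one in tr on the left and rzr on the right.
From trtrbbrzrrzr, 2 further steps: trtrbbrzrrzr → trtrtrbbrzrrzrrzr → (answer).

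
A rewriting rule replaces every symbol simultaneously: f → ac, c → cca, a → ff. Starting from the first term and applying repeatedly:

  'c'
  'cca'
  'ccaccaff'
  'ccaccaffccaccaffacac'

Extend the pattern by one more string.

Rewriting the 20 symbols of ccaccaffccaccaffacac one by one yields cca cca ff cca cca ff ac ac cca cca ff cca cca ff ac ac ff cca ff cca; concatenated:

ccaccaffccaccaffacacccaccaffccaccaffacacffccaffcca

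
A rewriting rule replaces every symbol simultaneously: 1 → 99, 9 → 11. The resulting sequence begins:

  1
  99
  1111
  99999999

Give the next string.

1111111111111111

Apply φ to 99999999 symbol by symbol: 9→11, 9→11, 9→11, 9→11, 9→11, 9→11, 9→11, 9→11; joined: 11 11 11 11 11 11 11 11.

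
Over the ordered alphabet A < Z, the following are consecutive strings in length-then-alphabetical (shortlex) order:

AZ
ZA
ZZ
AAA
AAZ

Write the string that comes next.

AZA

Find the rightmost character of AAZ below Z, bump it to the next letter, and reset everything to its right to A.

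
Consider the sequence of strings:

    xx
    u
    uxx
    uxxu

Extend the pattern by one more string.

uxxuuxx

From term 3 onward, concatenate the last term with the second-to-last: u·xx = uxx, uxx·u = uxxu, …
Continuing: uxxu · uxx gives term 5.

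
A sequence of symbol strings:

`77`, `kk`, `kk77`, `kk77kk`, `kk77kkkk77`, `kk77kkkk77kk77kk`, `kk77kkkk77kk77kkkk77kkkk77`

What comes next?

kk77kkkk77kk77kkkk77kkkk77kk77kkkk77kk77kk

From term 3 onward, concatenate the last term with the second-to-last: kk·77 = kk77, kk77·kk = kk77kk, …
Continuing: kk77kkkk77kk77kkkk77kkkk77 · kk77kkkk77kk77kk gives term 8.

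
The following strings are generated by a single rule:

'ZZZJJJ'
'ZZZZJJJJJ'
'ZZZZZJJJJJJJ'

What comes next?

ZZZZZZJJJJJJJJJ

Reading off run lengths: Z runs 3, 4, 5; J runs 3, 5, 7 — each is linear in n, where the shown terms are n = 2, 3, 4.
Setting n = 5 gives 6, 9 characters in each block.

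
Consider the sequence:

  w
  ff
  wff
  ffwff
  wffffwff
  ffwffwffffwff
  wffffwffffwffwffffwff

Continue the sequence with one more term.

ffwffwffffwffwffffwffffwffwffffwff

From term 3 onward, concatenate the second-to-last term with the last: w·ff = wff, ff·wff = ffwff, …
Continuing: ffwffwffffwff · wffffwffffwffwffffwff gives term 8.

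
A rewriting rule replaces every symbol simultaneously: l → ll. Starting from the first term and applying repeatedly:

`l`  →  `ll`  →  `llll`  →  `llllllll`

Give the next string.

Expanding llllllll: l→ll, l→ll, l→ll, l→ll, l→ll, l→ll, l→ll, l→ll. Concatenated: ll ll ll ll ll ll ll ll.

llllllllllllllll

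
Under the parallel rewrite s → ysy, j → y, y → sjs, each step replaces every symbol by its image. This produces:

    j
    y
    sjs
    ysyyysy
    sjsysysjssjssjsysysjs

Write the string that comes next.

Rewriting the 21 symbols of sjsysysjssjssjsysysjs one by one yields ysy y ysy sjs ysy sjs ysy y ysy ysy y ysy ysy y ysy sjs ysy sjs ysy y ysy; concatenated:

ysyyysysjsysysjsysyyysyysyyysyysyyysysjsysysjsysyyysy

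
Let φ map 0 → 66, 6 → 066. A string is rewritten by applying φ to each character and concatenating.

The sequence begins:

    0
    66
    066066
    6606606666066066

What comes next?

06606666066066660660660660666606606666066066

φ(6606606666066066) expands symbol-by-symbol to 066 066 66 066 066 66 066 066 066 066 66 066 066 66 066 066; joining the 16 pieces gives the next term.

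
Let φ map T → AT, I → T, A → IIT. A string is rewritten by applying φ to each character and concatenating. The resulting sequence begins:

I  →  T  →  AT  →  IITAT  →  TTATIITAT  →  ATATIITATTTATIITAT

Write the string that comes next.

Rewriting the 18 symbols of ATATIITATTTATIITAT one by one yields IIT AT IIT AT T T AT IIT AT AT AT IIT AT T T AT IIT AT; concatenated:

IITATIITATTTATIITATATATIITATTTATIITAT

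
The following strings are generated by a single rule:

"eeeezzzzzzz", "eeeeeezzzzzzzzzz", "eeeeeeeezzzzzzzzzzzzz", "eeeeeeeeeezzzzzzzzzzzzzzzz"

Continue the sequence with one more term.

eeeeeeeeeeeezzzzzzzzzzzzzzzzzzz

Reading off run lengths: e runs 4, 6, 8, 10; z runs 7, 10, 13, 16 — each is linear in n, where the shown terms are n = 2, 3, 4, 5.
For the next term, n = 6, so the run lengths are 12, 19.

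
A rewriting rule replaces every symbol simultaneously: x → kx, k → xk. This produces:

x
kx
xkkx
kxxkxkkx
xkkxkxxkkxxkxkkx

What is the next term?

kxxkxkkxxkkxkxxkxkkxkxxkkxxkxkkx

φ(xkkxkxxkkxxkxkkx) expands symbol-by-symbol to kx xk xk kx xk kx kx xk xk kx kx xk kx xk xk kx; joining the 16 pieces gives the next term.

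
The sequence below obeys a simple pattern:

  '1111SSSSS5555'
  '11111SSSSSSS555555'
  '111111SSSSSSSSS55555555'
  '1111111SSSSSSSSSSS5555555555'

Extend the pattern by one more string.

11111111SSSSSSSSSSSSS555555555555

Each string has the form 1^{n+2} S^{2n+1} 5^{2n}, where the shown terms are n = 2, 3, 4, 5.
Setting n = 6 gives 8, 13, 12 characters in each block.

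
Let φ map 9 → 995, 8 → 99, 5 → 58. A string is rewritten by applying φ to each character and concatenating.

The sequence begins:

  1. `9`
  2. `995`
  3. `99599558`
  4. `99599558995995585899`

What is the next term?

φ(99599558995995585899) expands symbol-by-symbol to 995 995 58 995 995 58 58 99 995 995 58 995 995 58 58 99 58 99 995 995; joining the 20 pieces gives the next term.

99599558995995585899995995589959955858995899995995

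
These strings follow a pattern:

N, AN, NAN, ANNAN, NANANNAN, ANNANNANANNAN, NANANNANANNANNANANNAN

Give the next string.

From term 3 onward, concatenate the second-to-last term with the last: N·AN = NAN, AN·NAN = ANNAN, …
The next term joins ANNANNANANNAN and NANANNANANNANNANANNAN.

ANNANNANANNANNANANNANANNANNANANNAN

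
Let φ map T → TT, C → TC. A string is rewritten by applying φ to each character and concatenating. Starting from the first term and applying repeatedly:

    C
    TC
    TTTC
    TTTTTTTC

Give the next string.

TTTTTTTTTTTTTTTC

Rewriting each symbol of TTTTTTTC: T→TT, T→TT, T→TT, T→TT, T→TT, T→TT, T→TT, C→TC, which concatenates to TT TT TT TT TT TT TT TC.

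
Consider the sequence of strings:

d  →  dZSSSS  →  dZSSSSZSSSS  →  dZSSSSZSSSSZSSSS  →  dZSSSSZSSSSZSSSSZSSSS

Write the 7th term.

dZSSSSZSSSSZSSSSZSSSSZSSSSZSSSS

Each term is the previous one with ZSSSS appended.
From dZSSSSZSSSSZSSSSZSSSS, 2 further steps: dZSSSSZSSSSZSSSSZSSSS → dZSSSSZSSSSZSSSSZSSSSZSSSS → (answer).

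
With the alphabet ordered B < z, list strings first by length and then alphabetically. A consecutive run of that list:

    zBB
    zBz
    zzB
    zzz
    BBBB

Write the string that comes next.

BBBz

Find the rightmost character of BBBB below z, bump it to the next letter, and reset everything to its right to B.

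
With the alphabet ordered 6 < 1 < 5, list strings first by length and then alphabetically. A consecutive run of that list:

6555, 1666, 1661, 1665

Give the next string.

Treat 1665 as a base-3 numeral over the given alphabet and add one, carrying through any trailing 5's.

1616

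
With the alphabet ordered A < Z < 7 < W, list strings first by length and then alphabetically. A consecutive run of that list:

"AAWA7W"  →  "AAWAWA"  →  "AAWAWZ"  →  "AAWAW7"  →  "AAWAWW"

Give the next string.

AAWZAA

Treat AAWAWW as a base-4 numeral over the given alphabet and add one, carrying through any trailing W's.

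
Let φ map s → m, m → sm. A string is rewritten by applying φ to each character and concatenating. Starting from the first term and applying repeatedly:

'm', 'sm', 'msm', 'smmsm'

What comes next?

msmsmmsm

Expanding smmsm: s→m, m→sm, m→sm, s→m, m→sm. Concatenated: m sm sm m sm.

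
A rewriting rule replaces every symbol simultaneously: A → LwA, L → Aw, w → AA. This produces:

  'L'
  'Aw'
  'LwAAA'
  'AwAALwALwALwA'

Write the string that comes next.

Replace each of the 13 characters of AwAALwALwALwA in place — LwA AA LwA LwA Aw AA LwA Aw AA LwA Aw AA LwA — and concatenate.

LwAAALwALwAAwAALwAAwAALwAAwAALwA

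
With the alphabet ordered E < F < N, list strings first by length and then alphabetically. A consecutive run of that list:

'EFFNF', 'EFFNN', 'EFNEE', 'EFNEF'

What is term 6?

Continuing the enumeration 2 steps past EFNEF: EFNEF → EFNEN → (answer).

EFNFE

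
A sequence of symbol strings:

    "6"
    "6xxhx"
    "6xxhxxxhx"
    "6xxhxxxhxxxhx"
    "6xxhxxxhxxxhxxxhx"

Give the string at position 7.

The strings grow by a fixed suffix xxhx each time.
From 6xxhxxxhxxxhxxxhx, 2 further steps: 6xxhxxxhxxxhxxxhx → 6xxhxxxhxxxhxxxhxxxhx → (answer).

6xxhxxxhxxxhxxxhxxxhxxxhx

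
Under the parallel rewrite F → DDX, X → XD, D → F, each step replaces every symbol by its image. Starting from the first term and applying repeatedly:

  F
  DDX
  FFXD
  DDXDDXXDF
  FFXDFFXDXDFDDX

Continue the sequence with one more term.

Replace each of the 14 characters of FFXDFFXDXDFDDX in place — DDX DDX XD F DDX DDX XD F XD F DDX F F XD — and concatenate.

DDXDDXXDFDDXDDXXDFXDFDDXFFXD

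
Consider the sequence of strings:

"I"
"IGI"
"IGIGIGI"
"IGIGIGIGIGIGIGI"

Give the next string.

IGIGIGIGIGIGIGIGIGIGIGIGIGIGIGI

Each string is two copies of the previous one joined by 'G'.
So the next term is two copies of IGIGIGIGIGIGIGI with 'G' between the halves.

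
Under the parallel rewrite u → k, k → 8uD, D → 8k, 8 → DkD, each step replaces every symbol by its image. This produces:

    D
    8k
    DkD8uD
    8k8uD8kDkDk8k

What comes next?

Rewriting the 13 symbols of 8k8uD8kDkDk8k one by one yields DkD 8uD DkD k 8k DkD 8uD 8k 8uD 8k 8uD DkD 8uD; concatenated:

DkD8uDDkDk8kDkD8uD8k8uD8k8uDDkD8uD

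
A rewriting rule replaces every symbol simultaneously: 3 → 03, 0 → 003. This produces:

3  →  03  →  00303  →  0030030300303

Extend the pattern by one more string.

0030030300300303003030030030300303

Applying the rule to each of the 13 symbols of 0030030300303 gives the pieces 003 003 03 003 003 03 003 03 003 003 03 003 03, which concatenate to the answer.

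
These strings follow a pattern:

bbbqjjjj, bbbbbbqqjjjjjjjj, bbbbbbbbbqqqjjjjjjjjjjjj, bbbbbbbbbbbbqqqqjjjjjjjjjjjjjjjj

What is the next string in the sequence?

The n-th term is 3n b's then n q's then 4n j's (n = 1, 2, …).
For the next term, n = 5, so the run lengths are 15, 5, 20.

bbbbbbbbbbbbbbbqqqqqjjjjjjjjjjjjjjjjjjjj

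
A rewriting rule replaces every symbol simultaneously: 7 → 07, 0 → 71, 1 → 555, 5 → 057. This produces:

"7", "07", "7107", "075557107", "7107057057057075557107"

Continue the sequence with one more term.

Replace each of the 22 characters of 7107057057057075557107 in place — 07 555 71 07 71 057 07 71 057 07 71 057 07 71 07 057 057 057 07 555 71 07 — and concatenate.

0755571077105707710570771057077107057057057075557107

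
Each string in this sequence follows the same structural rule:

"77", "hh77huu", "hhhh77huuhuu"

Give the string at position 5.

Every step adds hh to the front and huu to the end of the previous string.
From hhhh77huuhuu, 2 further steps: hhhh77huuhuu → hhhhhh77huuhuuhuu → (answer).

hhhhhhhh77huuhuuhuuhuu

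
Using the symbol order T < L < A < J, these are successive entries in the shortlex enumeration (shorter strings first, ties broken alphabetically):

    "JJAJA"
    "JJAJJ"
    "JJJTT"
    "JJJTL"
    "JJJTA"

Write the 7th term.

Stepping forward 2 times from JJJTA: JJJTA → JJJTJ, then the target.

JJJLT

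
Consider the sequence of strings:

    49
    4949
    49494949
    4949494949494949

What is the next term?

Each string is two copies of the previous one concatenated.
Doubling 4949494949494949:

49494949494949494949494949494949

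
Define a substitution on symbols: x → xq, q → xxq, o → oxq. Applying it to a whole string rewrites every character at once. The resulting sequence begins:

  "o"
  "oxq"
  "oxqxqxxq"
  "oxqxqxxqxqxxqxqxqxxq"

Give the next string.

φ(oxqxqxxqxqxxqxqxqxxq) expands symbol-by-symbol to oxq xq xxq xq xxq xq xq xxq xq xxq xq xq xxq xq xxq xq xxq xq xq xxq; joining the 20 pieces gives the next term.

oxqxqxxqxqxxqxqxqxxqxqxxqxqxqxxqxqxxqxqxxqxqxqxxq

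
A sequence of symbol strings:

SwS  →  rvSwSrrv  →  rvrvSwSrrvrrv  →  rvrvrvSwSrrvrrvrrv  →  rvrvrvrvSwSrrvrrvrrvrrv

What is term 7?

Every step adds rv to the front and rrv to the end of the previous string.
From rvrvrvrvSwSrrvrrvrrvrrv, 2 further steps: rvrvrvrvSwSrrvrrvrrvrrv → rvrvrvrvrvSwSrrvrrvrrvrrvrrv → (answer).

rvrvrvrvrvrvSwSrrvrrvrrvrrvrrvrrv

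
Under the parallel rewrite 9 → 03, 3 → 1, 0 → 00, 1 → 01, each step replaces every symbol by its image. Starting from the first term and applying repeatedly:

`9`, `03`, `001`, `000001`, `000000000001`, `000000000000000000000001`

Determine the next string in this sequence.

Rewriting the 24 symbols of 000000000000000000000001 one by one yields 00 00 00 00 00 00 00 00 00 00 00 00 00 00 00 00 00 00 00 00 00 00 00 01; concatenated:

000000000000000000000000000000000000000000000001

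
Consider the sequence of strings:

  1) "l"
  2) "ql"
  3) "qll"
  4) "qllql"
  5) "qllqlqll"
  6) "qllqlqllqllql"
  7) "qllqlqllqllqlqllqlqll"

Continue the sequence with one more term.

qllqlqllqllqlqllqlqllqllqlqllqllql

This is a Fibonacci-style word recurrence s(k) = s(k−1)·s(k−2): e.g. ql·l = qll.
The next term joins qllqlqllqllqlqllqlqll and qllqlqllqllql.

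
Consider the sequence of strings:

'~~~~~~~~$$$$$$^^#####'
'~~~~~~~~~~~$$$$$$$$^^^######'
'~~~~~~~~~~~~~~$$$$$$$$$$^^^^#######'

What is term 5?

Term n consists of 3n-1 ~'s, followed by 2n $'s, followed by n-1 ^'s, followed by n+2 #'s, where the shown terms are n = 3, 4, 5.
For term 5, n = 7, so the run lengths are 20, 14, 6, 9.

~~~~~~~~~~~~~~~~~~~~$$$$$$$$$$$$$$^^^^^^#########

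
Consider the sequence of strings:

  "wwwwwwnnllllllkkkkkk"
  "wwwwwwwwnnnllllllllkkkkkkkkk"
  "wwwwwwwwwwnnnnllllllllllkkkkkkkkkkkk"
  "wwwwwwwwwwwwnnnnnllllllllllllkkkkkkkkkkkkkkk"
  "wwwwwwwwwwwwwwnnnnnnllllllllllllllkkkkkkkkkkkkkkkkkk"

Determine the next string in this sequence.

Reading off run lengths: w runs 6, 8, 10, 12, 14; n runs 2, 3, 4, 5, 6; l runs 6, 8, 10, 12, 14; k runs 6, 9, 12, 15, 18 — each is linear in n, where the shown terms are n = 2, 3, 4, 5, 6.
At n = 7 the blocks have lengths 16, 7, 16, 21.

wwwwwwwwwwwwwwwwnnnnnnnllllllllllllllllkkkkkkkkkkkkkkkkkkkkk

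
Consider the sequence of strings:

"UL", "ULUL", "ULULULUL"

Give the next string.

ULULULULULULULUL

s(k+1) = s(k)·s(k) — each term doubles the last.
One more doubling of ULULULUL gives the answer.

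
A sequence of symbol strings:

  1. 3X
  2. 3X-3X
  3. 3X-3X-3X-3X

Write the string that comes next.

3X-3X-3X-3X-3X-3X-3X-3X

Every step duplicates the string with '-' between the halves.
So the next term is two copies of 3X-3X-3X-3X with '-' between the halves.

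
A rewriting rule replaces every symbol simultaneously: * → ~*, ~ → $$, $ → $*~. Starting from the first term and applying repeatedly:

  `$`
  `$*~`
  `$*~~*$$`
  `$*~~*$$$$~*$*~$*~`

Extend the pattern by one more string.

$*~~*$$$$~*$*~$*~$*~$*~$$~*$*~~*$$$*~~*$$

φ($*~~*$$$$~*$*~$*~) expands symbol-by-symbol to $*~ ~* $$ $$ ~* $*~ $*~ $*~ $*~ $$ ~* $*~ ~* $$ $*~ ~* $$; joining the 17 pieces gives the next term.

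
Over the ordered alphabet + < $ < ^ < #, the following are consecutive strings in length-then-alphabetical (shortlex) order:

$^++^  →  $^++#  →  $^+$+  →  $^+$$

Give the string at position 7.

Advancing 3 positions from $^+$$ through $^+$$ → $^+$^ → $^+$# reaches term 7.

$^+^+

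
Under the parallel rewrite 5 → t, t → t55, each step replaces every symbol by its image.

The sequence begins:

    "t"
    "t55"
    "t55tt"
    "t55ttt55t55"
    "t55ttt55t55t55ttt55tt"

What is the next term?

Applying the rule to each of the 21 symbols of t55ttt55t55t55ttt55tt gives the pieces t55 t t t55 t55 t55 t t t55 t t t55 t t t55 t55 t55 t t t55 t55, which concatenate to the answer.

t55ttt55t55t55ttt55ttt55ttt55t55t55ttt55t55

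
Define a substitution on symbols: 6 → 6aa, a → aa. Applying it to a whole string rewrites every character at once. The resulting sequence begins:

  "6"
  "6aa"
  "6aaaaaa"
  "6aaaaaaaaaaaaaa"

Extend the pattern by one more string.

6aaaaaaaaaaaaaaaaaaaaaaaaaaaaaa

Applying the rule to each of the 15 symbols of 6aaaaaaaaaaaaaa gives the pieces 6aa aa aa aa aa aa aa aa aa aa aa aa aa aa aa, which concatenate to the answer.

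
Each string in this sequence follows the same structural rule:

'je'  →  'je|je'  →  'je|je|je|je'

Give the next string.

s(k+1) = s(k)·|·s(k) — each term doubles the last with '|' between the halves.
Doubling je|je|je|je with '|' between the halves:

je|je|je|je|je|je|je|je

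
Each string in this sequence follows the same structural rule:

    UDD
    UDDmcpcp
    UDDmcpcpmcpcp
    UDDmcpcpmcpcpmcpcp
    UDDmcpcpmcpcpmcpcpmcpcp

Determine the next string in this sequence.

Every step adds mcpcp to the end: s(k+1) = s(k)·mcpcp.
One more step from UDDmcpcpmcpcpmcpcpmcpcp gives the answer.

UDDmcpcpmcpcpmcpcpmcpcpmcpcp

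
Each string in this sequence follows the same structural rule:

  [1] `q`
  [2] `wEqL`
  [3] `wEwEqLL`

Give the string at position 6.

wEwEwEwEwEqLLLLL

Every step adds wE to the front and L to the end of the previous string.
From wEwEqLL, 3 further steps: wEwEqLL → wEwEwEqLLL → wEwEwEwEqLLLL → (answer).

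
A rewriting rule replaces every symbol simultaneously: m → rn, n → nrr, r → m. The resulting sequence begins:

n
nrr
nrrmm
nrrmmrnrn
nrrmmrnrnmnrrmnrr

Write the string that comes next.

Applying the rule to each of the 17 symbols of nrrmmrnrnmnrrmnrr gives the pieces nrr m m rn rn m nrr m nrr rn nrr m m rn nrr m m, which concatenate to the answer.

nrrmmrnrnmnrrmnrrrnnrrmmrnnrrmm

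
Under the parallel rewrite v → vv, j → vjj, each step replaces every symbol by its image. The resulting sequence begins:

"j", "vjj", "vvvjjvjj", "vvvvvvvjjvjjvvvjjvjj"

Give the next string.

vvvvvvvvvvvvvvvjjvjjvvvjjvjjvvvvvvvjjvjjvvvjjvjj

φ(vvvvvvvjjvjjvvvjjvjj) expands symbol-by-symbol to vv vv vv vv vv vv vv vjj vjj vv vjj vjj vv vv vv vjj vjj vv vjj vjj; joining the 20 pieces gives the next term.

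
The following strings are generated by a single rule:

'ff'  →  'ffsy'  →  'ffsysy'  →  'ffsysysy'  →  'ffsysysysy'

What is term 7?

ffsysysysysysy

Each term is the previous one with sy appended.
From ffsysysysy, 2 further steps: ffsysysysy → ffsysysysysy → (answer).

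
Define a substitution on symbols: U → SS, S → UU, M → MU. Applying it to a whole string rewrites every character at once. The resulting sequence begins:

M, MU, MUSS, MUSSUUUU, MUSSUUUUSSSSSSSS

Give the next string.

Rewriting the 16 symbols of MUSSUUUUSSSSSSSS one by one yields MU SS UU UU SS SS SS SS UU UU UU UU UU UU UU UU; concatenated:

MUSSUUUUSSSSSSSSUUUUUUUUUUUUUUUU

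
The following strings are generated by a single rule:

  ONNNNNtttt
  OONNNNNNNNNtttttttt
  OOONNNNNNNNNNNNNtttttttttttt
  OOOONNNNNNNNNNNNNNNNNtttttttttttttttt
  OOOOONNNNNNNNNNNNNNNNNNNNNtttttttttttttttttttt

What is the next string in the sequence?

Term n consists of n O's, followed by 4n+1 N's, followed by 4n t's (n = 1, 2, …).
For the next term, n = 6, so the run lengths are 6, 25, 24.

OOOOOONNNNNNNNNNNNNNNNNNNNNNNNNtttttttttttttttttttttttt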